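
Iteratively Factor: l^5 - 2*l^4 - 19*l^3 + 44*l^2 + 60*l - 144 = (l + 4)*(l^4 - 6*l^3 + 5*l^2 + 24*l - 36) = (l - 2)*(l + 4)*(l^3 - 4*l^2 - 3*l + 18) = (l - 2)*(l + 2)*(l + 4)*(l^2 - 6*l + 9) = (l - 3)*(l - 2)*(l + 2)*(l + 4)*(l - 3)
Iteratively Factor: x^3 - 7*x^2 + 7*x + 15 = (x + 1)*(x^2 - 8*x + 15) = (x - 5)*(x + 1)*(x - 3)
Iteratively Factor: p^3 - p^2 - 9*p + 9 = (p + 3)*(p^2 - 4*p + 3) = (p - 3)*(p + 3)*(p - 1)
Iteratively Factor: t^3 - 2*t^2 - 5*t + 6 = (t - 1)*(t^2 - t - 6) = (t - 1)*(t + 2)*(t - 3)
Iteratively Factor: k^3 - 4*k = (k)*(k^2 - 4) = k*(k + 2)*(k - 2)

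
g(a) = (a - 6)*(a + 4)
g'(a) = 2*a - 2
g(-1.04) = -20.84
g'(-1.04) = -4.08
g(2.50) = -22.75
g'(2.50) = 3.00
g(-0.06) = -23.88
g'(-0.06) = -2.12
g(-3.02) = -8.84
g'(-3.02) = -8.04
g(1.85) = -24.28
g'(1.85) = 1.70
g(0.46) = -24.71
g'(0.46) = -1.08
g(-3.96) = -0.40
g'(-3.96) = -9.92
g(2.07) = -23.86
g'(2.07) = 2.14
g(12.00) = 96.00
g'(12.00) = 22.00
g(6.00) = 0.00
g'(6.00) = 10.00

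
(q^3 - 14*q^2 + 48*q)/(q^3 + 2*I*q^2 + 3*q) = (q^2 - 14*q + 48)/(q^2 + 2*I*q + 3)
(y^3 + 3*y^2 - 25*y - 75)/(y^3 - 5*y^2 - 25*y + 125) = (y + 3)/(y - 5)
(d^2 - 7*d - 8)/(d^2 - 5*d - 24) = (d + 1)/(d + 3)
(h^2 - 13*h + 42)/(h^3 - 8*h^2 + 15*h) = (h^2 - 13*h + 42)/(h*(h^2 - 8*h + 15))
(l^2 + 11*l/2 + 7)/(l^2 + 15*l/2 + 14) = (l + 2)/(l + 4)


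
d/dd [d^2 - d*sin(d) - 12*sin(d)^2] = -d*cos(d) + 2*d - sin(d) - 12*sin(2*d)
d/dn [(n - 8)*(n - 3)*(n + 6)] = 3*n^2 - 10*n - 42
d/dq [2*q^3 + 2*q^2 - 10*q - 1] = 6*q^2 + 4*q - 10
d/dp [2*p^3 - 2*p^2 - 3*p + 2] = 6*p^2 - 4*p - 3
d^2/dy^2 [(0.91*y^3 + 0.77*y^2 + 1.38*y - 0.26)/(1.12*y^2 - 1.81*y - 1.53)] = (4.44089209850063e-15*y^4 + 15.665286*y^3 + 21.080346*y^2 + 30.132354*y - 6.632926)/(1.404928*y^6 - 6.811392*y^5 + 5.25*y^4 + 12.679955*y^3 - 7.171875*y^2 - 12.711087*y - 3.581577)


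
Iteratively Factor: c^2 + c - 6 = (c + 3)*(c - 2)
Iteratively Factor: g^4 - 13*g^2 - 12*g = (g - 4)*(g^3 + 4*g^2 + 3*g) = g*(g - 4)*(g^2 + 4*g + 3) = g*(g - 4)*(g + 1)*(g + 3)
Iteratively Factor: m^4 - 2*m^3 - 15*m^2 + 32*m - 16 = (m + 4)*(m^3 - 6*m^2 + 9*m - 4) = (m - 4)*(m + 4)*(m^2 - 2*m + 1) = (m - 4)*(m - 1)*(m + 4)*(m - 1)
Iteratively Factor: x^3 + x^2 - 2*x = (x + 2)*(x^2 - x) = x*(x + 2)*(x - 1)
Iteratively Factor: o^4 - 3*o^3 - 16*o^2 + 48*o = (o - 4)*(o^3 + o^2 - 12*o) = (o - 4)*(o + 4)*(o^2 - 3*o) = (o - 4)*(o - 3)*(o + 4)*(o)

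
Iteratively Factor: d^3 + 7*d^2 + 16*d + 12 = (d + 2)*(d^2 + 5*d + 6) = (d + 2)^2*(d + 3)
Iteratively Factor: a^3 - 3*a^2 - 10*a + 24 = (a - 2)*(a^2 - a - 12) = (a - 4)*(a - 2)*(a + 3)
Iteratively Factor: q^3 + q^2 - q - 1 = (q - 1)*(q^2 + 2*q + 1) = (q - 1)*(q + 1)*(q + 1)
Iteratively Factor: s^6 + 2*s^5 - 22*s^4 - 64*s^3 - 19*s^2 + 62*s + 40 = (s - 5)*(s^5 + 7*s^4 + 13*s^3 + s^2 - 14*s - 8) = (s - 5)*(s + 4)*(s^4 + 3*s^3 + s^2 - 3*s - 2) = (s - 5)*(s + 1)*(s + 4)*(s^3 + 2*s^2 - s - 2) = (s - 5)*(s + 1)*(s + 2)*(s + 4)*(s^2 - 1) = (s - 5)*(s + 1)^2*(s + 2)*(s + 4)*(s - 1)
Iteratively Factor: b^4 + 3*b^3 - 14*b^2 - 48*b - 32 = (b - 4)*(b^3 + 7*b^2 + 14*b + 8) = (b - 4)*(b + 4)*(b^2 + 3*b + 2) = (b - 4)*(b + 1)*(b + 4)*(b + 2)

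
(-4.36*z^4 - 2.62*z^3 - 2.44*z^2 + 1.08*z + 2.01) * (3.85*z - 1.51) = -16.786*z^5 - 3.5034*z^4 - 5.4378*z^3 + 7.8424*z^2 + 6.1077*z - 3.0351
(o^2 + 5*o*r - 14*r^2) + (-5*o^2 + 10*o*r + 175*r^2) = -4*o^2 + 15*o*r + 161*r^2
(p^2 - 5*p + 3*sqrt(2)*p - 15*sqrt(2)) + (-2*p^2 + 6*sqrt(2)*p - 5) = -p^2 - 5*p + 9*sqrt(2)*p - 15*sqrt(2) - 5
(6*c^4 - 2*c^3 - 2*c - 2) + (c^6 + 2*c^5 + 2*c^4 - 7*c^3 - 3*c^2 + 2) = c^6 + 2*c^5 + 8*c^4 - 9*c^3 - 3*c^2 - 2*c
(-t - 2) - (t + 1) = -2*t - 3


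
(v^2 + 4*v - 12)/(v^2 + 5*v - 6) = (v - 2)/(v - 1)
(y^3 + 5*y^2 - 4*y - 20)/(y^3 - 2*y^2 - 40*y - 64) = (y^2 + 3*y - 10)/(y^2 - 4*y - 32)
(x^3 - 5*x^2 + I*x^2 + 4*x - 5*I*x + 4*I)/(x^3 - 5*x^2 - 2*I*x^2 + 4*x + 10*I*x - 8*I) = (x + I)/(x - 2*I)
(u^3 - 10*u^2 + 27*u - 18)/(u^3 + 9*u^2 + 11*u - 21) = (u^2 - 9*u + 18)/(u^2 + 10*u + 21)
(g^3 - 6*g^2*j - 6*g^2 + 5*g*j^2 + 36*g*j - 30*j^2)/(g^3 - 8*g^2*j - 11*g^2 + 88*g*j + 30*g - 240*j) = (g^2 - 6*g*j + 5*j^2)/(g^2 - 8*g*j - 5*g + 40*j)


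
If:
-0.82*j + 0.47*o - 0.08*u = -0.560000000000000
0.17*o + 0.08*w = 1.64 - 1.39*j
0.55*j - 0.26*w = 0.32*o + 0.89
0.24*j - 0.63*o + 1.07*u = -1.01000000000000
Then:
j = 1.19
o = 0.76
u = -0.76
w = -1.83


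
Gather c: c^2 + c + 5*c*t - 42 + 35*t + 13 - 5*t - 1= c^2 + c*(5*t + 1) + 30*t - 30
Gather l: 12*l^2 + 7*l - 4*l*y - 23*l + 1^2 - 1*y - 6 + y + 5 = 12*l^2 + l*(-4*y - 16)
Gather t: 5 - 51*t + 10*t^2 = 10*t^2 - 51*t + 5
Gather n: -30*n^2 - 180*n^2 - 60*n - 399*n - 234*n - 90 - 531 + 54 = -210*n^2 - 693*n - 567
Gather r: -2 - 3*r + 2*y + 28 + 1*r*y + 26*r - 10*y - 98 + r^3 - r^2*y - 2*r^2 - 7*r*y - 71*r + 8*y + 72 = r^3 + r^2*(-y - 2) + r*(-6*y - 48)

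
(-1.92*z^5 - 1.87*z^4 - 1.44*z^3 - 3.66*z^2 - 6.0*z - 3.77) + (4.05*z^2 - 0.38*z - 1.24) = -1.92*z^5 - 1.87*z^4 - 1.44*z^3 + 0.39*z^2 - 6.38*z - 5.01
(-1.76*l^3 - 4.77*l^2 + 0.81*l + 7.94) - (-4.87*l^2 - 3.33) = -1.76*l^3 + 0.100000000000001*l^2 + 0.81*l + 11.27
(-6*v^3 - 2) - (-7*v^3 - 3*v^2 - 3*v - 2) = v^3 + 3*v^2 + 3*v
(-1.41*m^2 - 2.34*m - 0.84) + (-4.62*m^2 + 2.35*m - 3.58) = -6.03*m^2 + 0.0100000000000002*m - 4.42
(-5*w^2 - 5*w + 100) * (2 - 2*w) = 10*w^3 - 210*w + 200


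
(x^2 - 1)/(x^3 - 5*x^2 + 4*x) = (x + 1)/(x*(x - 4))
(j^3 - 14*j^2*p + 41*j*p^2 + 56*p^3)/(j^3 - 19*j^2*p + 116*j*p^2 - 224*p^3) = (-j - p)/(-j + 4*p)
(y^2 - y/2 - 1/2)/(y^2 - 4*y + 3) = (y + 1/2)/(y - 3)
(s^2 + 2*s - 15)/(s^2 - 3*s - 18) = (-s^2 - 2*s + 15)/(-s^2 + 3*s + 18)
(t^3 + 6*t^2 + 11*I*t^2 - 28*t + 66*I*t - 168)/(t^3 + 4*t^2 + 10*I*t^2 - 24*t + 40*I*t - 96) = (t^2 + t*(6 + 7*I) + 42*I)/(t^2 + t*(4 + 6*I) + 24*I)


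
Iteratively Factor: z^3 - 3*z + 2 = (z - 1)*(z^2 + z - 2) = (z - 1)^2*(z + 2)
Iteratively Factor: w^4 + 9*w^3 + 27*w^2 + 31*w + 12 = (w + 4)*(w^3 + 5*w^2 + 7*w + 3) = (w + 1)*(w + 4)*(w^2 + 4*w + 3) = (w + 1)*(w + 3)*(w + 4)*(w + 1)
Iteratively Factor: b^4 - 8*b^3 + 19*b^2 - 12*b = (b)*(b^3 - 8*b^2 + 19*b - 12) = b*(b - 1)*(b^2 - 7*b + 12) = b*(b - 3)*(b - 1)*(b - 4)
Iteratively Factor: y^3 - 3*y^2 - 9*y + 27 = (y - 3)*(y^2 - 9) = (y - 3)*(y + 3)*(y - 3)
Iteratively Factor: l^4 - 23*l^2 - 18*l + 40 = (l + 4)*(l^3 - 4*l^2 - 7*l + 10) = (l + 2)*(l + 4)*(l^2 - 6*l + 5) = (l - 5)*(l + 2)*(l + 4)*(l - 1)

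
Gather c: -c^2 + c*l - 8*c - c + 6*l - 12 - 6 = -c^2 + c*(l - 9) + 6*l - 18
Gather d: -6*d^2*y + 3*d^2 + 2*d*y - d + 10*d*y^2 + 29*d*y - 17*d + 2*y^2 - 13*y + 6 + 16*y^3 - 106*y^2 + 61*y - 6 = d^2*(3 - 6*y) + d*(10*y^2 + 31*y - 18) + 16*y^3 - 104*y^2 + 48*y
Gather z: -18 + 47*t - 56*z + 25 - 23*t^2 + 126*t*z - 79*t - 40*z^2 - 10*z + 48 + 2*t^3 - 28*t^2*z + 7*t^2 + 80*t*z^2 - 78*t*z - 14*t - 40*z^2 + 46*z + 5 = 2*t^3 - 16*t^2 - 46*t + z^2*(80*t - 80) + z*(-28*t^2 + 48*t - 20) + 60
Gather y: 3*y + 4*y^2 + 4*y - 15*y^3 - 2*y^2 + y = -15*y^3 + 2*y^2 + 8*y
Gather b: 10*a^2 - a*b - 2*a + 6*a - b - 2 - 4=10*a^2 + 4*a + b*(-a - 1) - 6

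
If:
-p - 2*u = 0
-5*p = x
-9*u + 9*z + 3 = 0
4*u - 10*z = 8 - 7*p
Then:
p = 7/15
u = -7/30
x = -7/3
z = -17/30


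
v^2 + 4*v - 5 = (v - 1)*(v + 5)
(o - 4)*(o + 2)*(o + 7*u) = o^3 + 7*o^2*u - 2*o^2 - 14*o*u - 8*o - 56*u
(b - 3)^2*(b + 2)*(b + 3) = b^4 - b^3 - 15*b^2 + 9*b + 54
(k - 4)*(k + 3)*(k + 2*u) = k^3 + 2*k^2*u - k^2 - 2*k*u - 12*k - 24*u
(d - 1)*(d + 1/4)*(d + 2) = d^3 + 5*d^2/4 - 7*d/4 - 1/2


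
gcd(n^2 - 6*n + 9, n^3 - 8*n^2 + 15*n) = n - 3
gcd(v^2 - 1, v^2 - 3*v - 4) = v + 1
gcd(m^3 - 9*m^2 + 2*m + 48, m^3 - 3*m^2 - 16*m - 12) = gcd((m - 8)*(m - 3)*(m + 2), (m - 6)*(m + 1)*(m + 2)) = m + 2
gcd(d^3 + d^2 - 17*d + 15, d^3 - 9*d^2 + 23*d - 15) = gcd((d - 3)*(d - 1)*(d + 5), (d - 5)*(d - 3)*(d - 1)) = d^2 - 4*d + 3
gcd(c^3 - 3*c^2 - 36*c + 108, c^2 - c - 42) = c + 6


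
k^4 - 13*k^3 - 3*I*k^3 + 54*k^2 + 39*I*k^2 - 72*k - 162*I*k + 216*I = (k - 6)*(k - 4)*(k - 3)*(k - 3*I)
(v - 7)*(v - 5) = v^2 - 12*v + 35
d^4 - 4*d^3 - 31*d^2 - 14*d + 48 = (d - 8)*(d - 1)*(d + 2)*(d + 3)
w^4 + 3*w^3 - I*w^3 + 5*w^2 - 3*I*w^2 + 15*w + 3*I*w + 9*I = (w + 3)*(w - 3*I)*(w + I)^2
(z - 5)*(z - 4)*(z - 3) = z^3 - 12*z^2 + 47*z - 60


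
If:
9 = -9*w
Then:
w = -1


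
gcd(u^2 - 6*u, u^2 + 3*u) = u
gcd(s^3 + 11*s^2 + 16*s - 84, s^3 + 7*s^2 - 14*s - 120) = s + 6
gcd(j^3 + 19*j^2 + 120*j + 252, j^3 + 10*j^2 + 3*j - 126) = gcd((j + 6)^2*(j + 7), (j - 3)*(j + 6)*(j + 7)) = j^2 + 13*j + 42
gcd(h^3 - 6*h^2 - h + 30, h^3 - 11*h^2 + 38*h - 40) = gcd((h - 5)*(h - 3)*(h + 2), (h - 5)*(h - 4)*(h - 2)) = h - 5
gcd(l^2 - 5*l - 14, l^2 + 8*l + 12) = l + 2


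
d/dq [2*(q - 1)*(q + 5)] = 4*q + 8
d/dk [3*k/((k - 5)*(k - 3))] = 3*(15 - k^2)/(k^4 - 16*k^3 + 94*k^2 - 240*k + 225)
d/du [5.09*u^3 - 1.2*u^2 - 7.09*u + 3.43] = 15.27*u^2 - 2.4*u - 7.09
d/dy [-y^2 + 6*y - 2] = 6 - 2*y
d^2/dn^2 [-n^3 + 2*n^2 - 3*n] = 4 - 6*n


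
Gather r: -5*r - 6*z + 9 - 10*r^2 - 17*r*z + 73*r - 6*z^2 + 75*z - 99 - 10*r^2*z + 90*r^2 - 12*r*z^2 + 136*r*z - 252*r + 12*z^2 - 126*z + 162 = r^2*(80 - 10*z) + r*(-12*z^2 + 119*z - 184) + 6*z^2 - 57*z + 72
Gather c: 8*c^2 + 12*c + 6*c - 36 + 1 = 8*c^2 + 18*c - 35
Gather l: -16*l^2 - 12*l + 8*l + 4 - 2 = -16*l^2 - 4*l + 2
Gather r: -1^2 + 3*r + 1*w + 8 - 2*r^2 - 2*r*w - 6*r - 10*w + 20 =-2*r^2 + r*(-2*w - 3) - 9*w + 27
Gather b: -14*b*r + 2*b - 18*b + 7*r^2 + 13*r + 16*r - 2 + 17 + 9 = b*(-14*r - 16) + 7*r^2 + 29*r + 24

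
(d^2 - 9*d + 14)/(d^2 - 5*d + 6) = (d - 7)/(d - 3)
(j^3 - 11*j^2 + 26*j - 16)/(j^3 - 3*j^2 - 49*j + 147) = (j^3 - 11*j^2 + 26*j - 16)/(j^3 - 3*j^2 - 49*j + 147)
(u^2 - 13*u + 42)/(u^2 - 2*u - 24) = (u - 7)/(u + 4)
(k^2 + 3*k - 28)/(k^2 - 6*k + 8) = (k + 7)/(k - 2)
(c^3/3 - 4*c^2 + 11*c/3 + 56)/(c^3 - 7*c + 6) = (c^2 - 15*c + 56)/(3*(c^2 - 3*c + 2))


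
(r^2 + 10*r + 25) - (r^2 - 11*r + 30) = 21*r - 5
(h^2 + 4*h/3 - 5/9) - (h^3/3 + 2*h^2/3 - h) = -h^3/3 + h^2/3 + 7*h/3 - 5/9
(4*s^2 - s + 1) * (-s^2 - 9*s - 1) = -4*s^4 - 35*s^3 + 4*s^2 - 8*s - 1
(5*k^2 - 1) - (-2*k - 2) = 5*k^2 + 2*k + 1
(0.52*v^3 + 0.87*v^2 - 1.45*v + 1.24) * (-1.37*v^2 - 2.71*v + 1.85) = -0.7124*v^5 - 2.6011*v^4 + 0.5908*v^3 + 3.8402*v^2 - 6.0429*v + 2.294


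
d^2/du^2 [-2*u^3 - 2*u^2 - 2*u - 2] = -12*u - 4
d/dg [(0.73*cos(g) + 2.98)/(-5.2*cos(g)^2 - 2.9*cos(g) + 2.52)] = (3.796*sin(g)^2 - 30.992*cos(g) - 14.2776)*sin(g)/(5.2*cos(g)^2 + 2.9*cos(g) - 2.52)^2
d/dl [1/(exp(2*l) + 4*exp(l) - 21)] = 2*(-exp(l) - 2)*exp(l)/(exp(2*l) + 4*exp(l) - 21)^2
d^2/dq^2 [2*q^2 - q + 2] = 4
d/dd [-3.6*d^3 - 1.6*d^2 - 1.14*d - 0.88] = -10.8*d^2 - 3.2*d - 1.14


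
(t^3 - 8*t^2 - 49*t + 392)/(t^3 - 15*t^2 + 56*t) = (t + 7)/t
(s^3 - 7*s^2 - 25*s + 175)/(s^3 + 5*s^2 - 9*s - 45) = (s^2 - 12*s + 35)/(s^2 - 9)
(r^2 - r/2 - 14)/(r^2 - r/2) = (2*r^2 - r - 28)/(r*(2*r - 1))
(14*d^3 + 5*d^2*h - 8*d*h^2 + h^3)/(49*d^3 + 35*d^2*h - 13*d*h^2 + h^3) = (2*d - h)/(7*d - h)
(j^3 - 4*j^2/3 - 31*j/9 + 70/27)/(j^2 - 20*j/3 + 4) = (9*j^2 - 6*j - 35)/(9*(j - 6))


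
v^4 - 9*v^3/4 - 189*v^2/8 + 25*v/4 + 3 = (v - 6)*(v - 1/2)*(v + 1/4)*(v + 4)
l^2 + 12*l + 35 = (l + 5)*(l + 7)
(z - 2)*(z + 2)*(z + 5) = z^3 + 5*z^2 - 4*z - 20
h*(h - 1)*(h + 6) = h^3 + 5*h^2 - 6*h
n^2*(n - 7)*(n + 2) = n^4 - 5*n^3 - 14*n^2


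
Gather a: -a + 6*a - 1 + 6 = 5*a + 5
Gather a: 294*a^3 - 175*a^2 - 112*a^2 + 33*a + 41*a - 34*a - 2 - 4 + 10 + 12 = 294*a^3 - 287*a^2 + 40*a + 16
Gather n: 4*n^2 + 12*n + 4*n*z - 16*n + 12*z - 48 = 4*n^2 + n*(4*z - 4) + 12*z - 48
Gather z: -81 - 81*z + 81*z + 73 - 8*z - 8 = -8*z - 16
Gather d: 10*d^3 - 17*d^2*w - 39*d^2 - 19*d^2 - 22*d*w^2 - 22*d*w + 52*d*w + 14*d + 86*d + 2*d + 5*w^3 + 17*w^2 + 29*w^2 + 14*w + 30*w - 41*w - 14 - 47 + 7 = 10*d^3 + d^2*(-17*w - 58) + d*(-22*w^2 + 30*w + 102) + 5*w^3 + 46*w^2 + 3*w - 54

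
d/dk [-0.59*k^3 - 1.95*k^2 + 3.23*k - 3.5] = -1.77*k^2 - 3.9*k + 3.23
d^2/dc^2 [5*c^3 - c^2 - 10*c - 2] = 30*c - 2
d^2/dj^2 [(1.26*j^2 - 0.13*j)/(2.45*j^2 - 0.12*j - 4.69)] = (7.105427357601e-15*j^4 - 0.81977*j^3 + 86.86818*j^2 - 8.96259*j + 55.5765)/(14.706125*j^6 - 2.1609*j^5 - 84.349335*j^4 + 8.271432*j^3 + 161.468727*j^2 - 7.918596*j - 103.161709)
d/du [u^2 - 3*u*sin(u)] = -3*u*cos(u) + 2*u - 3*sin(u)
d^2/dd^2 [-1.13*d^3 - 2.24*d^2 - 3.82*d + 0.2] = -6.78*d - 4.48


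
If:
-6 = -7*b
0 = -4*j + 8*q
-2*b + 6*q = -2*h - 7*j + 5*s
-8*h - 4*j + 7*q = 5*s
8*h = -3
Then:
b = 6/7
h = -3/8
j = 51/98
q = 51/196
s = 537/980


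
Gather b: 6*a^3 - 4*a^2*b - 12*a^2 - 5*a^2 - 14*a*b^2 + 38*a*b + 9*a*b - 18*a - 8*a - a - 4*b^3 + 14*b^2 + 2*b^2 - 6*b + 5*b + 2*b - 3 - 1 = 6*a^3 - 17*a^2 - 27*a - 4*b^3 + b^2*(16 - 14*a) + b*(-4*a^2 + 47*a + 1) - 4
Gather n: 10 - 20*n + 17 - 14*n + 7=34 - 34*n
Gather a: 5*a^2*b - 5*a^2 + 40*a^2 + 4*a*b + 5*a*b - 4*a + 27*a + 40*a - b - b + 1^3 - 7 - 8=a^2*(5*b + 35) + a*(9*b + 63) - 2*b - 14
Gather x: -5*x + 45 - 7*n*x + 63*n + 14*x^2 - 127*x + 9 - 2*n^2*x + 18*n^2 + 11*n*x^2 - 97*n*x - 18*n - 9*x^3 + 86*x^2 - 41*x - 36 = 18*n^2 + 45*n - 9*x^3 + x^2*(11*n + 100) + x*(-2*n^2 - 104*n - 173) + 18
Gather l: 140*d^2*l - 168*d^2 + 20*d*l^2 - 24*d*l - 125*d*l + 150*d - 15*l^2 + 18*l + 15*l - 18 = -168*d^2 + 150*d + l^2*(20*d - 15) + l*(140*d^2 - 149*d + 33) - 18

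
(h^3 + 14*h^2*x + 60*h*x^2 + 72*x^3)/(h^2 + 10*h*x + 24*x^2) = (h^2 + 8*h*x + 12*x^2)/(h + 4*x)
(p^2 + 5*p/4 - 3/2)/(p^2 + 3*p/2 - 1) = (4*p - 3)/(2*(2*p - 1))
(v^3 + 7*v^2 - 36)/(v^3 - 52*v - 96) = (v^2 + v - 6)/(v^2 - 6*v - 16)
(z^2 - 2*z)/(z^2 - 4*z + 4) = z/(z - 2)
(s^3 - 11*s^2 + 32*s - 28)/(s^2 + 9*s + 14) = (s^3 - 11*s^2 + 32*s - 28)/(s^2 + 9*s + 14)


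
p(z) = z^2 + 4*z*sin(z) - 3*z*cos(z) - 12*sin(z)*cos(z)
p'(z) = 3*z*sin(z) + 4*z*cos(z) + 2*z + 12*sin(z)^2 + 4*sin(z) - 12*cos(z)^2 - 3*cos(z)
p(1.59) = 9.21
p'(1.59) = 23.88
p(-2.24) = 2.04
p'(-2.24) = 7.84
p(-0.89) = 11.11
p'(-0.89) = -4.45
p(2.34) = 23.08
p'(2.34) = 8.56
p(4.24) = 3.80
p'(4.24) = -5.73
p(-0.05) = 0.76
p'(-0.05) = -15.43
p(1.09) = -1.38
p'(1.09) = 16.12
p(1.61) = 9.69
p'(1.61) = 23.87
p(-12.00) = 143.19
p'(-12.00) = -89.30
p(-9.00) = 66.73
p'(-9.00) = 19.09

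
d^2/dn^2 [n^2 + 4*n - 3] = 2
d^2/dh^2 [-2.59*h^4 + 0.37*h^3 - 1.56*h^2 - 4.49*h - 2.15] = -31.08*h^2 + 2.22*h - 3.12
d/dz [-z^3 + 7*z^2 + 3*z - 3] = -3*z^2 + 14*z + 3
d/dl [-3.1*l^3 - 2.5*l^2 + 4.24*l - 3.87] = -9.3*l^2 - 5.0*l + 4.24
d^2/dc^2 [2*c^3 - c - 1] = 12*c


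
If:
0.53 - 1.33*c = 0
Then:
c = 0.40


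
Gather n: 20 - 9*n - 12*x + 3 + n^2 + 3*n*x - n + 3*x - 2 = n^2 + n*(3*x - 10) - 9*x + 21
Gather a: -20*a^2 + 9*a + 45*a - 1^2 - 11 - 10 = -20*a^2 + 54*a - 22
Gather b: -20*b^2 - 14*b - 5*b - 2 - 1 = -20*b^2 - 19*b - 3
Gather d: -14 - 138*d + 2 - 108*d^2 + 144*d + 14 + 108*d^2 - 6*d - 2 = 0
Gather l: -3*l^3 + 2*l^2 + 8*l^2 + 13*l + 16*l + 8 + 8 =-3*l^3 + 10*l^2 + 29*l + 16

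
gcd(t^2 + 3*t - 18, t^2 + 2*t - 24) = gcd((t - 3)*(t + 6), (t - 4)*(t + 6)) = t + 6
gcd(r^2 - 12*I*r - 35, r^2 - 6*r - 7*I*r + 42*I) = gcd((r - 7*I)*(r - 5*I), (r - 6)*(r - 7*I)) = r - 7*I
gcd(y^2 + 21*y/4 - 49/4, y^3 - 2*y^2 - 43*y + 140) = y + 7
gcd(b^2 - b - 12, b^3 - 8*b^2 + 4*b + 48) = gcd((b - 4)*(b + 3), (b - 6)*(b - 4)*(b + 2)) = b - 4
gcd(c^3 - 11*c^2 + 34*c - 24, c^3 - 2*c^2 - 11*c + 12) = c^2 - 5*c + 4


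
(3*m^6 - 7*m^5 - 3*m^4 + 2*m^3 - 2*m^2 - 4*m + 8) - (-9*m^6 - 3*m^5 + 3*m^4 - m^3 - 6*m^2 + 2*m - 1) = 12*m^6 - 4*m^5 - 6*m^4 + 3*m^3 + 4*m^2 - 6*m + 9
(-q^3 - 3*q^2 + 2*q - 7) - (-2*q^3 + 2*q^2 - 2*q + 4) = q^3 - 5*q^2 + 4*q - 11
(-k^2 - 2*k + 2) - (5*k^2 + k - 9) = -6*k^2 - 3*k + 11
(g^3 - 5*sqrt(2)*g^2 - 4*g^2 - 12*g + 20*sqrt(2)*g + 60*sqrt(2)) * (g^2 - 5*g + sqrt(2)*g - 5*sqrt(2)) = g^5 - 9*g^4 - 4*sqrt(2)*g^4 - 2*g^3 + 36*sqrt(2)*g^3 - 32*sqrt(2)*g^2 + 150*g^2 - 240*sqrt(2)*g - 80*g - 600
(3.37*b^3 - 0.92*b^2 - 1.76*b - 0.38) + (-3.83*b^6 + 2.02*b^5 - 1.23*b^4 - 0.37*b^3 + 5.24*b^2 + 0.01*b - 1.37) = -3.83*b^6 + 2.02*b^5 - 1.23*b^4 + 3.0*b^3 + 4.32*b^2 - 1.75*b - 1.75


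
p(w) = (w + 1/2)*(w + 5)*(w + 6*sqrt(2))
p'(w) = (w + 1/2)*(w + 5) + (w + 1/2)*(w + 6*sqrt(2)) + (w + 5)*(w + 6*sqrt(2))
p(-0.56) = -2.11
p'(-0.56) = 34.45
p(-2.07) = -29.51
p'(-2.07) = 4.12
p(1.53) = 132.76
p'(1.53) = 98.99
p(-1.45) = -23.73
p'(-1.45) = 14.92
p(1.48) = 127.86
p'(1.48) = 97.14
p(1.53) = 132.76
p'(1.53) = 98.99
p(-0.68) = -6.07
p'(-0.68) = 31.54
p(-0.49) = 0.36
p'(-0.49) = 36.18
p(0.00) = 21.21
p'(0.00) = 49.17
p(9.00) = 2325.54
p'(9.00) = 543.90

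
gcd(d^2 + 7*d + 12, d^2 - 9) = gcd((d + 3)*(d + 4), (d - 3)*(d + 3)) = d + 3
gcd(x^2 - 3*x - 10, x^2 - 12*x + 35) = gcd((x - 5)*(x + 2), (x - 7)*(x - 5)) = x - 5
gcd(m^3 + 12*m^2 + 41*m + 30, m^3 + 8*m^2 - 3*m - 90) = m^2 + 11*m + 30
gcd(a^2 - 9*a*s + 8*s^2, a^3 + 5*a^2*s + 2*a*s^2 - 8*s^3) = -a + s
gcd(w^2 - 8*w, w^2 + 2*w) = w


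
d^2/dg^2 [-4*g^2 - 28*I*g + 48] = -8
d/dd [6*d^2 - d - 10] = 12*d - 1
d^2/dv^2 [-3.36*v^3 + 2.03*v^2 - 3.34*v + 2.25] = 4.06 - 20.16*v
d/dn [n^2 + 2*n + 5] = 2*n + 2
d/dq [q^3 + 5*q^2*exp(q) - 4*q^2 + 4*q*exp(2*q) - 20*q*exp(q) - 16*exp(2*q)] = 5*q^2*exp(q) + 3*q^2 + 8*q*exp(2*q) - 10*q*exp(q) - 8*q - 28*exp(2*q) - 20*exp(q)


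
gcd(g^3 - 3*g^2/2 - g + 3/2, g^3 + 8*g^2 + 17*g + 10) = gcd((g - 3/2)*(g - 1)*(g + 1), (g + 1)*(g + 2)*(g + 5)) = g + 1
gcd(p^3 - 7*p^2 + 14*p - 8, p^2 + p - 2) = p - 1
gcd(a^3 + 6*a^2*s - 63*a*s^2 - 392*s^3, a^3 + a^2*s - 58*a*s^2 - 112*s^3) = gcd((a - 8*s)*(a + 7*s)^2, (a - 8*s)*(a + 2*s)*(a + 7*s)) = -a^2 + a*s + 56*s^2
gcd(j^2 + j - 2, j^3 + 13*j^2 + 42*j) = 1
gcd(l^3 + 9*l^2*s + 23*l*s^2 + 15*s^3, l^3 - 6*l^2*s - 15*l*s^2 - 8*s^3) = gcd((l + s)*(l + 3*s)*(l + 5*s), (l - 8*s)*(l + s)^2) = l + s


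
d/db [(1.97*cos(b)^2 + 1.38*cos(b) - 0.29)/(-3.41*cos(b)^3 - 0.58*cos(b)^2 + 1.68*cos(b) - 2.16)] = (-6.7177*cos(b)^4 - 9.4116*cos(b)^3 - 1.1433*cos(b)^2 + 8.8468*cos(b) + 2.4936)*sin(b)/(11.6281*cos(b)^6 + 3.9556*cos(b)^5 - 11.1212*cos(b)^4 + 12.7824*cos(b)^3 + 5.328*cos(b)^2 - 7.2576*cos(b) + 4.6656)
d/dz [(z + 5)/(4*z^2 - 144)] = (z^2 - 2*z*(z + 5) - 36)/(4*(z^2 - 36)^2)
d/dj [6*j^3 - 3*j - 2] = 18*j^2 - 3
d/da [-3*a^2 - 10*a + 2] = -6*a - 10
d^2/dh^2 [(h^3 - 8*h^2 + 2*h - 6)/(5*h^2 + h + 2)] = 6*(27*h^3 - 68*h^2 - 46*h + 6)/(125*h^6 + 75*h^5 + 165*h^4 + 61*h^3 + 66*h^2 + 12*h + 8)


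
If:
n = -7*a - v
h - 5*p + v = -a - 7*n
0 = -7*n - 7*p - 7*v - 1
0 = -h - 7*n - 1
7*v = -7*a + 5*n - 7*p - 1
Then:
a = -24/3493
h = -485/499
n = -2/499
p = -667/3493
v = 26/499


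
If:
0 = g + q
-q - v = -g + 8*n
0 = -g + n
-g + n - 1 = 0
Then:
No Solution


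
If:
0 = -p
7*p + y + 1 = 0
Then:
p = 0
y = -1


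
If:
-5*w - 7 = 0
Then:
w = -7/5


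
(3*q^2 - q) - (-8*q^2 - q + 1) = 11*q^2 - 1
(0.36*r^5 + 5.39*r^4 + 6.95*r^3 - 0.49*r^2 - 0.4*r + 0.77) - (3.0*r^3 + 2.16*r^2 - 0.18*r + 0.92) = 0.36*r^5 + 5.39*r^4 + 3.95*r^3 - 2.65*r^2 - 0.22*r - 0.15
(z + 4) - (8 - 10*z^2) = 10*z^2 + z - 4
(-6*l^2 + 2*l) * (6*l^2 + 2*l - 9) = -36*l^4 + 58*l^2 - 18*l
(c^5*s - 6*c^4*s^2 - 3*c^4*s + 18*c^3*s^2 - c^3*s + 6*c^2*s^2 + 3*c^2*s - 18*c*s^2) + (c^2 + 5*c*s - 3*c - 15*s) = c^5*s - 6*c^4*s^2 - 3*c^4*s + 18*c^3*s^2 - c^3*s + 6*c^2*s^2 + 3*c^2*s + c^2 - 18*c*s^2 + 5*c*s - 3*c - 15*s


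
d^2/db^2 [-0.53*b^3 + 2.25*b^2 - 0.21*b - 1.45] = 4.5 - 3.18*b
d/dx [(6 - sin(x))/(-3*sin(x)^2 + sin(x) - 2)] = (-3*sin(x)^2 + 36*sin(x) - 4)*cos(x)/(3*sin(x)^2 - sin(x) + 2)^2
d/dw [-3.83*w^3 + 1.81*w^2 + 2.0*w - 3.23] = -11.49*w^2 + 3.62*w + 2.0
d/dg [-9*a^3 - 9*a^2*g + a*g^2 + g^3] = -9*a^2 + 2*a*g + 3*g^2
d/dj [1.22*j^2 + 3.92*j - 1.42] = 2.44*j + 3.92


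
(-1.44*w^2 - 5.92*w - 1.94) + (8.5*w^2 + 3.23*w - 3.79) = 7.06*w^2 - 2.69*w - 5.73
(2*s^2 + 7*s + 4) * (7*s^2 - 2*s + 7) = 14*s^4 + 45*s^3 + 28*s^2 + 41*s + 28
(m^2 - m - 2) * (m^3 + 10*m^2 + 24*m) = m^5 + 9*m^4 + 12*m^3 - 44*m^2 - 48*m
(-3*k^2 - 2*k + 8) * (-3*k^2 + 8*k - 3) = 9*k^4 - 18*k^3 - 31*k^2 + 70*k - 24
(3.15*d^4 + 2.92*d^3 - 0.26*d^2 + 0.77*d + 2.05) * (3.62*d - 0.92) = 11.403*d^5 + 7.6724*d^4 - 3.6276*d^3 + 3.0266*d^2 + 6.7126*d - 1.886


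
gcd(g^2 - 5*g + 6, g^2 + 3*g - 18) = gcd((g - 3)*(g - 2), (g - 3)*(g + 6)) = g - 3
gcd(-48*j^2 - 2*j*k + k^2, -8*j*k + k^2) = 8*j - k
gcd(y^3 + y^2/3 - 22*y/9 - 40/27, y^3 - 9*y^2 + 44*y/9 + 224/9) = y + 4/3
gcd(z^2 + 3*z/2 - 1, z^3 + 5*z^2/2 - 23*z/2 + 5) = z - 1/2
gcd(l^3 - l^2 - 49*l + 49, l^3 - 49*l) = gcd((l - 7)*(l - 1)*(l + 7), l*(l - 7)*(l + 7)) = l^2 - 49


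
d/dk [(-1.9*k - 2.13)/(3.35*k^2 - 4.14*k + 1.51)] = (6.365*k^2 + 14.271*k - 11.6872)/(11.2225*k^4 - 27.738*k^3 + 27.2566*k^2 - 12.5028*k + 2.2801)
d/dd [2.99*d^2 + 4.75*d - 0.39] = 5.98*d + 4.75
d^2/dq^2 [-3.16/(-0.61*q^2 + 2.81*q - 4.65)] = (-2.351672*q^2 + 10.833112*q + 3.16*(1.22*q - 2.81)*(2.44*q - 5.62) - 17.92668)/(0.61*q^2 - 2.81*q + 4.65)^3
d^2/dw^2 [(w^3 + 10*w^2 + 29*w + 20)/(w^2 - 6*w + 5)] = 120*(2*w^3 - 3*w^2 - 12*w + 29)/(w^6 - 18*w^5 + 123*w^4 - 396*w^3 + 615*w^2 - 450*w + 125)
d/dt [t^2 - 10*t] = 2*t - 10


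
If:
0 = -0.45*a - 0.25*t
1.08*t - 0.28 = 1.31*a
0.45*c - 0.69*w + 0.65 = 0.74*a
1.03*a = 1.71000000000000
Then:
No Solution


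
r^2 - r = r*(r - 1)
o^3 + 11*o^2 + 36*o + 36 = (o + 2)*(o + 3)*(o + 6)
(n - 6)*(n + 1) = n^2 - 5*n - 6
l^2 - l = l*(l - 1)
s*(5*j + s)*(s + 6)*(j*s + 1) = 5*j^2*s^3 + 30*j^2*s^2 + j*s^4 + 6*j*s^3 + 5*j*s^2 + 30*j*s + s^3 + 6*s^2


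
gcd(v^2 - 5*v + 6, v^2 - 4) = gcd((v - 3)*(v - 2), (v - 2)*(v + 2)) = v - 2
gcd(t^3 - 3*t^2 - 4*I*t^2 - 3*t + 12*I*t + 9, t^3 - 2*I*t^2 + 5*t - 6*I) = t^2 - 4*I*t - 3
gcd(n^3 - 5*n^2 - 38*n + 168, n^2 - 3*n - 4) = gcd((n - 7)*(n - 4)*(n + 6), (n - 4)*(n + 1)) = n - 4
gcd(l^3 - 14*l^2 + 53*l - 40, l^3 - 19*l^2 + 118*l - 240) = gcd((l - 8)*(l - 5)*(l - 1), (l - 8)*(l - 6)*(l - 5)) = l^2 - 13*l + 40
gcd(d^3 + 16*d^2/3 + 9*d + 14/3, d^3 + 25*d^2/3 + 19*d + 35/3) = d^2 + 10*d/3 + 7/3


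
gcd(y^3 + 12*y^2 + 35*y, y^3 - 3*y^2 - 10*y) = y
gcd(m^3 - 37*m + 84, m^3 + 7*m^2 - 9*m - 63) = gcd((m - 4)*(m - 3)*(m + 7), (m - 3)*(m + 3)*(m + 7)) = m^2 + 4*m - 21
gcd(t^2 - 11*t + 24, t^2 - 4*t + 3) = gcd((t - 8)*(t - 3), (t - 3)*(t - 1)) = t - 3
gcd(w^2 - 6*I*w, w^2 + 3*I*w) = w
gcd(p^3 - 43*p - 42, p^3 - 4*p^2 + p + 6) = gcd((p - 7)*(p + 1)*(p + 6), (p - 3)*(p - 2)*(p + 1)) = p + 1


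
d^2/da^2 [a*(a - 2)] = 2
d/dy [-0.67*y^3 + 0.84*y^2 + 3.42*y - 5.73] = -2.01*y^2 + 1.68*y + 3.42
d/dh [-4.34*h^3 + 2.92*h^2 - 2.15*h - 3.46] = -13.02*h^2 + 5.84*h - 2.15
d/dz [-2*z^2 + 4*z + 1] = 4 - 4*z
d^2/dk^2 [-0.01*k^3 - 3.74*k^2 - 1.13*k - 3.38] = -0.06*k - 7.48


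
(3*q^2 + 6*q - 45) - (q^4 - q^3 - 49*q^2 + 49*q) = -q^4 + q^3 + 52*q^2 - 43*q - 45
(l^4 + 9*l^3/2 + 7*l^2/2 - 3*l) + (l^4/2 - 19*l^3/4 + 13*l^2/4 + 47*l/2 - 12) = 3*l^4/2 - l^3/4 + 27*l^2/4 + 41*l/2 - 12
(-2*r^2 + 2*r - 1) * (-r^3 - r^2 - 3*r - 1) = 2*r^5 + 5*r^3 - 3*r^2 + r + 1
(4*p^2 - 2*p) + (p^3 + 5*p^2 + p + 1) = p^3 + 9*p^2 - p + 1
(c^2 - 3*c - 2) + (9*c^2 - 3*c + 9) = 10*c^2 - 6*c + 7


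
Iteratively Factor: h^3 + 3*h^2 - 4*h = (h - 1)*(h^2 + 4*h) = h*(h - 1)*(h + 4)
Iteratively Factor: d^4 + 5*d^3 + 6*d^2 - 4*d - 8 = (d + 2)*(d^3 + 3*d^2 - 4) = (d + 2)^2*(d^2 + d - 2) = (d + 2)^3*(d - 1)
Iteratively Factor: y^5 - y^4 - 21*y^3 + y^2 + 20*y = (y + 1)*(y^4 - 2*y^3 - 19*y^2 + 20*y) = (y + 1)*(y + 4)*(y^3 - 6*y^2 + 5*y) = (y - 1)*(y + 1)*(y + 4)*(y^2 - 5*y) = y*(y - 1)*(y + 1)*(y + 4)*(y - 5)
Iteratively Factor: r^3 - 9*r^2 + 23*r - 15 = (r - 1)*(r^2 - 8*r + 15) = (r - 5)*(r - 1)*(r - 3)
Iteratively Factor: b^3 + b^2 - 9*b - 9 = (b + 1)*(b^2 - 9) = (b - 3)*(b + 1)*(b + 3)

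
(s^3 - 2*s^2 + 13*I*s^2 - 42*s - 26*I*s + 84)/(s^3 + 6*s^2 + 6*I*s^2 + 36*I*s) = (s^2 + s*(-2 + 7*I) - 14*I)/(s*(s + 6))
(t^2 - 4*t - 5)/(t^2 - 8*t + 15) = (t + 1)/(t - 3)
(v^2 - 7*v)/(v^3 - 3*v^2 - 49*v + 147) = v/(v^2 + 4*v - 21)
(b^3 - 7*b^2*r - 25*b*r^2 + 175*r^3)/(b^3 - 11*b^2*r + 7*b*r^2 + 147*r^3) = (-b^2 + 25*r^2)/(-b^2 + 4*b*r + 21*r^2)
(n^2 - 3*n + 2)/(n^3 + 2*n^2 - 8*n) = (n - 1)/(n*(n + 4))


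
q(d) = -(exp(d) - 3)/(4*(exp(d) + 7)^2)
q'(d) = (exp(d) - 3)*exp(d)/(2*(exp(d) + 7)^3) - exp(d)/(4*(exp(d) + 7)^2)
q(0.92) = 0.00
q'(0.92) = -0.01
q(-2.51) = 0.01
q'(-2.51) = -0.00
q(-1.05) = 0.01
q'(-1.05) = -0.00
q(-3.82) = 0.02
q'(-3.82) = -0.00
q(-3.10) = 0.01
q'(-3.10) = -0.00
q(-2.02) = 0.01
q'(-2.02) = -0.00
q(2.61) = -0.01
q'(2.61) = 0.00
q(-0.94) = 0.01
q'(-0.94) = -0.00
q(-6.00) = 0.02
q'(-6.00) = 0.00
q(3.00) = -0.00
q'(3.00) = 0.00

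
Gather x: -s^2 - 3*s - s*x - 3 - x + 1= -s^2 - 3*s + x*(-s - 1) - 2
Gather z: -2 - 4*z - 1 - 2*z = -6*z - 3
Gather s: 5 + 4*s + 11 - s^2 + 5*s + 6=-s^2 + 9*s + 22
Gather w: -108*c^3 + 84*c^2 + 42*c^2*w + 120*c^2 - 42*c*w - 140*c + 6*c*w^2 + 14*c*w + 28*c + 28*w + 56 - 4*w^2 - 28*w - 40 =-108*c^3 + 204*c^2 - 112*c + w^2*(6*c - 4) + w*(42*c^2 - 28*c) + 16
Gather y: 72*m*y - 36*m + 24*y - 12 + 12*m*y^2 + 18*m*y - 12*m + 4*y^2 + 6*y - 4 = -48*m + y^2*(12*m + 4) + y*(90*m + 30) - 16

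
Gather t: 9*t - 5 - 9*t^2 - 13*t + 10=-9*t^2 - 4*t + 5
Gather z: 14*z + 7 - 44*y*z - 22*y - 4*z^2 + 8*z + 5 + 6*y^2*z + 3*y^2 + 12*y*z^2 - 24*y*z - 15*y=3*y^2 - 37*y + z^2*(12*y - 4) + z*(6*y^2 - 68*y + 22) + 12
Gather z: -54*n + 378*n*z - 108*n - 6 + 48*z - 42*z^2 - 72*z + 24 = -162*n - 42*z^2 + z*(378*n - 24) + 18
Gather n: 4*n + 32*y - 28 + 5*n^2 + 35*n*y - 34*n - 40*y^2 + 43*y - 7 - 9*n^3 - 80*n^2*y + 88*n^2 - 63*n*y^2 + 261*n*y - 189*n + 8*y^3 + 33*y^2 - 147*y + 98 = -9*n^3 + n^2*(93 - 80*y) + n*(-63*y^2 + 296*y - 219) + 8*y^3 - 7*y^2 - 72*y + 63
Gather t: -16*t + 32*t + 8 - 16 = 16*t - 8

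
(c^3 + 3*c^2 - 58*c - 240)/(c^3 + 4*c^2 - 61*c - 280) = (c + 6)/(c + 7)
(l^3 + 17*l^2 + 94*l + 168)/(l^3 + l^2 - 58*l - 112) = (l^2 + 10*l + 24)/(l^2 - 6*l - 16)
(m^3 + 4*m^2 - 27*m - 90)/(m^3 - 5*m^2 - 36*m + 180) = (m + 3)/(m - 6)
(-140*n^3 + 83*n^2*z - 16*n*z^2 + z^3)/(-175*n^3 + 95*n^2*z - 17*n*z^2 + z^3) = (-4*n + z)/(-5*n + z)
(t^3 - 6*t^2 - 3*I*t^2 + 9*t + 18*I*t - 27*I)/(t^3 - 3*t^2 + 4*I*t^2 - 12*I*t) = (t^2 - 3*t*(1 + I) + 9*I)/(t*(t + 4*I))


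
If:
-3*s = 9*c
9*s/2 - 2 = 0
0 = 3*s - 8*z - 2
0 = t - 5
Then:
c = -4/27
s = 4/9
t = 5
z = -1/12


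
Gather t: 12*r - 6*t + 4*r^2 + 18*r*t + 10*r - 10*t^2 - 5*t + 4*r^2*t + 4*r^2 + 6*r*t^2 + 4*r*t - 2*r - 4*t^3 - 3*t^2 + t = 8*r^2 + 20*r - 4*t^3 + t^2*(6*r - 13) + t*(4*r^2 + 22*r - 10)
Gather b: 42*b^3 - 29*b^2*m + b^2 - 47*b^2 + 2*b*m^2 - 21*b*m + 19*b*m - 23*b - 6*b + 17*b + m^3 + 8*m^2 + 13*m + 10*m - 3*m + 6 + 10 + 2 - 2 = 42*b^3 + b^2*(-29*m - 46) + b*(2*m^2 - 2*m - 12) + m^3 + 8*m^2 + 20*m + 16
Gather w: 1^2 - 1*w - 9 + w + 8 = 0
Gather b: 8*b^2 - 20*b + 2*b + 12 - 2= 8*b^2 - 18*b + 10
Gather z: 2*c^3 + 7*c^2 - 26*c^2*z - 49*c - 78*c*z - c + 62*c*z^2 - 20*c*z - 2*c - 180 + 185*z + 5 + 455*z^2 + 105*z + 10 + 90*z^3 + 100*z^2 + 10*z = 2*c^3 + 7*c^2 - 52*c + 90*z^3 + z^2*(62*c + 555) + z*(-26*c^2 - 98*c + 300) - 165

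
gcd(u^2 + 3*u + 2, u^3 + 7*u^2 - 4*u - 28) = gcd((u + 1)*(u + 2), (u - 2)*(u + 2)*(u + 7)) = u + 2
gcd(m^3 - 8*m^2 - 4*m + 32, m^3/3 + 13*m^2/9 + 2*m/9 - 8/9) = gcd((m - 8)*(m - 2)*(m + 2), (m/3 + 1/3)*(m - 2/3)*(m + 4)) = 1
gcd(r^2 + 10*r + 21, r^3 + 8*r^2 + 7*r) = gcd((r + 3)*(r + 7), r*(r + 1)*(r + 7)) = r + 7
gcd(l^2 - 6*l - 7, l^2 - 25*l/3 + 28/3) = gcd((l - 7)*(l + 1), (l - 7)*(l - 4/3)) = l - 7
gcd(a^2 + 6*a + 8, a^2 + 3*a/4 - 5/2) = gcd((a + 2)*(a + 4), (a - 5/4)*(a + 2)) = a + 2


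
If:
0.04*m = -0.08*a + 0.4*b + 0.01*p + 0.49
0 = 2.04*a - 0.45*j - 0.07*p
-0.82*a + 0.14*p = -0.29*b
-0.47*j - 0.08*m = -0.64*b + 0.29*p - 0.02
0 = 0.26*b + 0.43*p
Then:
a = -0.47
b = -1.88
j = -2.31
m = -5.34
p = 1.14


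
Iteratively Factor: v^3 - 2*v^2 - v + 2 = (v - 1)*(v^2 - v - 2) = (v - 1)*(v + 1)*(v - 2)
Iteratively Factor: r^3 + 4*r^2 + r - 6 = (r + 3)*(r^2 + r - 2) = (r + 2)*(r + 3)*(r - 1)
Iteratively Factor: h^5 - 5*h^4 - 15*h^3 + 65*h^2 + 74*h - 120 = (h - 5)*(h^4 - 15*h^2 - 10*h + 24) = (h - 5)*(h + 2)*(h^3 - 2*h^2 - 11*h + 12) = (h - 5)*(h + 2)*(h + 3)*(h^2 - 5*h + 4) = (h - 5)*(h - 4)*(h + 2)*(h + 3)*(h - 1)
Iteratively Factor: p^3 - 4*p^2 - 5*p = (p + 1)*(p^2 - 5*p) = (p - 5)*(p + 1)*(p)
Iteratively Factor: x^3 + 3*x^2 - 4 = (x + 2)*(x^2 + x - 2) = (x + 2)^2*(x - 1)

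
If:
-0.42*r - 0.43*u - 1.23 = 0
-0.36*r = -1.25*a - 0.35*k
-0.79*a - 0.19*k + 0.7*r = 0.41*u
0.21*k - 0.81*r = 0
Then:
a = 0.94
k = -4.55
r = -1.18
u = -1.71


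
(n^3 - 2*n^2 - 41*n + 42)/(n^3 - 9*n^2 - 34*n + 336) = (n - 1)/(n - 8)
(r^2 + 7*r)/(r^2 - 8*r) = (r + 7)/(r - 8)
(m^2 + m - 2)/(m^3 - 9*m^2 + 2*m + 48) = (m - 1)/(m^2 - 11*m + 24)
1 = 1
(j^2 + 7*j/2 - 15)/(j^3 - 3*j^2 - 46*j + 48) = (j - 5/2)/(j^2 - 9*j + 8)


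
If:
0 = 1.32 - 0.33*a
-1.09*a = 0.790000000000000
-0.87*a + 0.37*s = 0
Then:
No Solution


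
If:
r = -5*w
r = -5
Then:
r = -5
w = 1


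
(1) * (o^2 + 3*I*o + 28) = o^2 + 3*I*o + 28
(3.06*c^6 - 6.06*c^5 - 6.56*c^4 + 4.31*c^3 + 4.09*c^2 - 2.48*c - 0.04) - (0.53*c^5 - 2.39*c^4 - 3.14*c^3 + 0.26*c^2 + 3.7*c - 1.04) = 3.06*c^6 - 6.59*c^5 - 4.17*c^4 + 7.45*c^3 + 3.83*c^2 - 6.18*c + 1.0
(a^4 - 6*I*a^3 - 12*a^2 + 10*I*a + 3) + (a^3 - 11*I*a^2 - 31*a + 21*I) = a^4 + a^3 - 6*I*a^3 - 12*a^2 - 11*I*a^2 - 31*a + 10*I*a + 3 + 21*I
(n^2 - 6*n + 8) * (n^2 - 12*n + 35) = n^4 - 18*n^3 + 115*n^2 - 306*n + 280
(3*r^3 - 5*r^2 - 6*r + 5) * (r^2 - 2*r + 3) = 3*r^5 - 11*r^4 + 13*r^3 + 2*r^2 - 28*r + 15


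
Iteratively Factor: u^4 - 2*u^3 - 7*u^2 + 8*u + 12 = (u + 1)*(u^3 - 3*u^2 - 4*u + 12) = (u - 3)*(u + 1)*(u^2 - 4) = (u - 3)*(u - 2)*(u + 1)*(u + 2)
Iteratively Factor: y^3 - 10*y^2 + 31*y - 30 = (y - 2)*(y^2 - 8*y + 15) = (y - 5)*(y - 2)*(y - 3)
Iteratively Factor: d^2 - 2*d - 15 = (d - 5)*(d + 3)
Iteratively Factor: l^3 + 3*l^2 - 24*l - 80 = (l - 5)*(l^2 + 8*l + 16) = (l - 5)*(l + 4)*(l + 4)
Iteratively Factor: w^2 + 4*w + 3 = (w + 1)*(w + 3)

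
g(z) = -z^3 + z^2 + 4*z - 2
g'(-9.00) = -257.00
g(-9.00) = 772.00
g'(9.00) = -221.00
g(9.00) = -614.00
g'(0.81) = 3.65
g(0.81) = 1.36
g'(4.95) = -59.61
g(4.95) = -78.98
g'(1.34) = 1.29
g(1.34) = 2.75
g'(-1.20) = -2.72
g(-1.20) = -3.63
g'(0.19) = 4.27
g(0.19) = -1.21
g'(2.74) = -13.04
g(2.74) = -4.10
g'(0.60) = 4.12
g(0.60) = 0.54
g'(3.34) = -22.79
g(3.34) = -14.74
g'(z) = -3*z^2 + 2*z + 4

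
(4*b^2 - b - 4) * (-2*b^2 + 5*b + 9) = -8*b^4 + 22*b^3 + 39*b^2 - 29*b - 36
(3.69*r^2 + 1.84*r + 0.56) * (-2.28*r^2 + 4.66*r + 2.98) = -8.4132*r^4 + 13.0002*r^3 + 18.2938*r^2 + 8.0928*r + 1.6688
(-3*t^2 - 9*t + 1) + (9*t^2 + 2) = 6*t^2 - 9*t + 3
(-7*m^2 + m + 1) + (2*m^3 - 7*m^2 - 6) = 2*m^3 - 14*m^2 + m - 5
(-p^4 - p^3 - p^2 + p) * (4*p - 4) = -4*p^5 + 8*p^2 - 4*p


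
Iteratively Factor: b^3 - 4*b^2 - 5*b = (b - 5)*(b^2 + b) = b*(b - 5)*(b + 1)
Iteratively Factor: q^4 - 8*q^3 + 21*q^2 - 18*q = (q)*(q^3 - 8*q^2 + 21*q - 18) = q*(q - 2)*(q^2 - 6*q + 9) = q*(q - 3)*(q - 2)*(q - 3)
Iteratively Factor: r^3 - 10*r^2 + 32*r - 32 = (r - 2)*(r^2 - 8*r + 16) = (r - 4)*(r - 2)*(r - 4)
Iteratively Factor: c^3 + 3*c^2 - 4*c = (c - 1)*(c^2 + 4*c) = (c - 1)*(c + 4)*(c)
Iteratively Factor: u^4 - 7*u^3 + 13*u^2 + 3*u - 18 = (u - 3)*(u^3 - 4*u^2 + u + 6) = (u - 3)*(u + 1)*(u^2 - 5*u + 6) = (u - 3)^2*(u + 1)*(u - 2)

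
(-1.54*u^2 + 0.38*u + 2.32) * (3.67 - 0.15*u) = 0.231*u^3 - 5.7088*u^2 + 1.0466*u + 8.5144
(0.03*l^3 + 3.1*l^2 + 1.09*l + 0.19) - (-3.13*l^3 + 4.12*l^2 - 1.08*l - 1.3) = 3.16*l^3 - 1.02*l^2 + 2.17*l + 1.49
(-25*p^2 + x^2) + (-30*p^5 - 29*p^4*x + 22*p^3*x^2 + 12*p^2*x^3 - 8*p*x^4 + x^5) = -30*p^5 - 29*p^4*x + 22*p^3*x^2 + 12*p^2*x^3 - 25*p^2 - 8*p*x^4 + x^5 + x^2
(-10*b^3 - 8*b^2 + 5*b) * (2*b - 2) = -20*b^4 + 4*b^3 + 26*b^2 - 10*b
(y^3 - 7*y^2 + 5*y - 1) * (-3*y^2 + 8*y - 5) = -3*y^5 + 29*y^4 - 76*y^3 + 78*y^2 - 33*y + 5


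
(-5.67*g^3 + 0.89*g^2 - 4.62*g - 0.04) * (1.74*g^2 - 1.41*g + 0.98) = -9.8658*g^5 + 9.5433*g^4 - 14.8503*g^3 + 7.3168*g^2 - 4.4712*g - 0.0392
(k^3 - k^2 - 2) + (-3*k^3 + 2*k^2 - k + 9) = -2*k^3 + k^2 - k + 7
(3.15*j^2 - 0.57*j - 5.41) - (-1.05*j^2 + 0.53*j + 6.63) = 4.2*j^2 - 1.1*j - 12.04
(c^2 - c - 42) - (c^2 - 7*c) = 6*c - 42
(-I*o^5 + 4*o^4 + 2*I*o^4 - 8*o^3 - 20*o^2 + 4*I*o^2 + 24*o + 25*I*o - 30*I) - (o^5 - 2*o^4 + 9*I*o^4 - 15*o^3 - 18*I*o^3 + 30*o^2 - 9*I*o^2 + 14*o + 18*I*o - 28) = -o^5 - I*o^5 + 6*o^4 - 7*I*o^4 + 7*o^3 + 18*I*o^3 - 50*o^2 + 13*I*o^2 + 10*o + 7*I*o + 28 - 30*I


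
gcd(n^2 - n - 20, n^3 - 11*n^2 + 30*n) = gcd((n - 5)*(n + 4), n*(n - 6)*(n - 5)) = n - 5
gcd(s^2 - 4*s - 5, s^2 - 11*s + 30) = s - 5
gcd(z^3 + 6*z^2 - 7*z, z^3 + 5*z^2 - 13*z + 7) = z^2 + 6*z - 7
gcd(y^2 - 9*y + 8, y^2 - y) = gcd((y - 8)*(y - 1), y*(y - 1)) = y - 1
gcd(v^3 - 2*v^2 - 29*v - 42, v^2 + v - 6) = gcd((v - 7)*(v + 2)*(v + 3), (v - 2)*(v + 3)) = v + 3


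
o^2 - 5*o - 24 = (o - 8)*(o + 3)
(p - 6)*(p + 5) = p^2 - p - 30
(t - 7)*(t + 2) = t^2 - 5*t - 14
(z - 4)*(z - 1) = z^2 - 5*z + 4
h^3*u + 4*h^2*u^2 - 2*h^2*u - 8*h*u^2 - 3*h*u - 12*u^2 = (h - 3)*(h + 4*u)*(h*u + u)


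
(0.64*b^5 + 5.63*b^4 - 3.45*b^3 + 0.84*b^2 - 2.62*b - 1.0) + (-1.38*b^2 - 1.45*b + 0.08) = 0.64*b^5 + 5.63*b^4 - 3.45*b^3 - 0.54*b^2 - 4.07*b - 0.92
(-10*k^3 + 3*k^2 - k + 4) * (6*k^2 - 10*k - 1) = -60*k^5 + 118*k^4 - 26*k^3 + 31*k^2 - 39*k - 4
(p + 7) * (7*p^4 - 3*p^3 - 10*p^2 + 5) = 7*p^5 + 46*p^4 - 31*p^3 - 70*p^2 + 5*p + 35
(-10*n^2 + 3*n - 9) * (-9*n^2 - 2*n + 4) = 90*n^4 - 7*n^3 + 35*n^2 + 30*n - 36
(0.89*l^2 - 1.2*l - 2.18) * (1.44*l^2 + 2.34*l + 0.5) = 1.2816*l^4 + 0.3546*l^3 - 5.5022*l^2 - 5.7012*l - 1.09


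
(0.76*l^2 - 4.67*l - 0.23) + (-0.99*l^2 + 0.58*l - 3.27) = -0.23*l^2 - 4.09*l - 3.5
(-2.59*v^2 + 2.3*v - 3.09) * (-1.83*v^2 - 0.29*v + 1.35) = 4.7397*v^4 - 3.4579*v^3 + 1.4912*v^2 + 4.0011*v - 4.1715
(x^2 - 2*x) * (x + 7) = x^3 + 5*x^2 - 14*x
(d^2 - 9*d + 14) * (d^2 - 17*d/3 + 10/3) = d^4 - 44*d^3/3 + 205*d^2/3 - 328*d/3 + 140/3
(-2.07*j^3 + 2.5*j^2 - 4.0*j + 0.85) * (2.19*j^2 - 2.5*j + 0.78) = -4.5333*j^5 + 10.65*j^4 - 16.6246*j^3 + 13.8115*j^2 - 5.245*j + 0.663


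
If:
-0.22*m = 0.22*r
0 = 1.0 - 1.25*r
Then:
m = -0.80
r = 0.80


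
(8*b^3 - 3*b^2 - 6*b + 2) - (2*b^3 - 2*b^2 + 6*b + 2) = 6*b^3 - b^2 - 12*b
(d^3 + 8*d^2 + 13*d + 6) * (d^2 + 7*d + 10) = d^5 + 15*d^4 + 79*d^3 + 177*d^2 + 172*d + 60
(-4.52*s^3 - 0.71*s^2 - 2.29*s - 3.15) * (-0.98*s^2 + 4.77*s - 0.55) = 4.4296*s^5 - 20.8646*s^4 + 1.3435*s^3 - 7.4458*s^2 - 13.766*s + 1.7325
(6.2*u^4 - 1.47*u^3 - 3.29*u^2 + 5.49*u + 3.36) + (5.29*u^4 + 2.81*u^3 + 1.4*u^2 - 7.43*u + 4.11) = 11.49*u^4 + 1.34*u^3 - 1.89*u^2 - 1.94*u + 7.47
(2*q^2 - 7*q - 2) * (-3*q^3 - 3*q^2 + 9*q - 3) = -6*q^5 + 15*q^4 + 45*q^3 - 63*q^2 + 3*q + 6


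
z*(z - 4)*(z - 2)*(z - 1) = z^4 - 7*z^3 + 14*z^2 - 8*z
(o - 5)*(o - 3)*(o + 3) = o^3 - 5*o^2 - 9*o + 45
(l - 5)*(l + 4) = l^2 - l - 20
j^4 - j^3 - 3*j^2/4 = j^2*(j - 3/2)*(j + 1/2)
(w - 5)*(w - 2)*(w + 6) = w^3 - w^2 - 32*w + 60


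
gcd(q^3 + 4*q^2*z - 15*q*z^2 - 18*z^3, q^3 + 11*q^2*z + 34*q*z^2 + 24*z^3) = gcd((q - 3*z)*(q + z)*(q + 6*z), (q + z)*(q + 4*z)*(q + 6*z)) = q^2 + 7*q*z + 6*z^2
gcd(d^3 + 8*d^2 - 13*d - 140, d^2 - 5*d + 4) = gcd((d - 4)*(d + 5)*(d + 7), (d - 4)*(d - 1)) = d - 4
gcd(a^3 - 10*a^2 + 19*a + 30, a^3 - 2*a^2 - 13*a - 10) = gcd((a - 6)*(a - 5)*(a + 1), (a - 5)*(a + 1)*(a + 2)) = a^2 - 4*a - 5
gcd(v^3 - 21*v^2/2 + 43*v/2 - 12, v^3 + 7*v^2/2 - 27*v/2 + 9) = v^2 - 5*v/2 + 3/2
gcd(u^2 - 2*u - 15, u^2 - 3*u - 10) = u - 5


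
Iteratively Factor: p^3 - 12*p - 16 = (p + 2)*(p^2 - 2*p - 8) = (p + 2)^2*(p - 4)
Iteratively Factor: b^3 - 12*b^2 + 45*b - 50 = (b - 2)*(b^2 - 10*b + 25) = (b - 5)*(b - 2)*(b - 5)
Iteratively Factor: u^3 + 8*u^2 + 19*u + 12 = (u + 1)*(u^2 + 7*u + 12) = (u + 1)*(u + 3)*(u + 4)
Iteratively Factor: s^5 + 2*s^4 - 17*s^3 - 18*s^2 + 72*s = (s - 3)*(s^4 + 5*s^3 - 2*s^2 - 24*s) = s*(s - 3)*(s^3 + 5*s^2 - 2*s - 24) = s*(s - 3)*(s + 3)*(s^2 + 2*s - 8) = s*(s - 3)*(s - 2)*(s + 3)*(s + 4)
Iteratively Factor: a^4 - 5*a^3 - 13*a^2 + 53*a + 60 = (a + 3)*(a^3 - 8*a^2 + 11*a + 20) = (a - 5)*(a + 3)*(a^2 - 3*a - 4) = (a - 5)*(a - 4)*(a + 3)*(a + 1)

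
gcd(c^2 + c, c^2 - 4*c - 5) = c + 1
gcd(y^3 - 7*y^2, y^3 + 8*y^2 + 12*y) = y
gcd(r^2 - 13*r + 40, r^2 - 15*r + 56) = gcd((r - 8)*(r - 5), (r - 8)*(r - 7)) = r - 8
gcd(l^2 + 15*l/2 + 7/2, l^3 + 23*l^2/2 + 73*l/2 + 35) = l + 7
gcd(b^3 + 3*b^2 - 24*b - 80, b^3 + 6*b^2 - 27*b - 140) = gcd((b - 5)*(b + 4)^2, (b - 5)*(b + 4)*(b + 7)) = b^2 - b - 20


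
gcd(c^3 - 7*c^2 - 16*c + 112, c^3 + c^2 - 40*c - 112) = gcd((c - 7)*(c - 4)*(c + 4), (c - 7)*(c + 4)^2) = c^2 - 3*c - 28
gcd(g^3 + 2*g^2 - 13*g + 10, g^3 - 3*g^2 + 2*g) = g^2 - 3*g + 2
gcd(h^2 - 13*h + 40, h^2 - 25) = h - 5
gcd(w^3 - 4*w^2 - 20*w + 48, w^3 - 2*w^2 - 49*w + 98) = w - 2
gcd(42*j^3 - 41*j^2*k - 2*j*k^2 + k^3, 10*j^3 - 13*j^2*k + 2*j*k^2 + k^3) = j - k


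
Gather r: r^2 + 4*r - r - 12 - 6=r^2 + 3*r - 18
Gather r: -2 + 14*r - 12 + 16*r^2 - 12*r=16*r^2 + 2*r - 14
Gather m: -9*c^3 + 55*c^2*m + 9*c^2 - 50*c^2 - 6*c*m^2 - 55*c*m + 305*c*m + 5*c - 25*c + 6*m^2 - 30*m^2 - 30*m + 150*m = -9*c^3 - 41*c^2 - 20*c + m^2*(-6*c - 24) + m*(55*c^2 + 250*c + 120)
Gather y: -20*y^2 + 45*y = -20*y^2 + 45*y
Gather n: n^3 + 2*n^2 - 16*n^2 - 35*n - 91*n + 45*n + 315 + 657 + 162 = n^3 - 14*n^2 - 81*n + 1134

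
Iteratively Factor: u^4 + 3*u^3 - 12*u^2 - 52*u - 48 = (u + 3)*(u^3 - 12*u - 16) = (u + 2)*(u + 3)*(u^2 - 2*u - 8) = (u + 2)^2*(u + 3)*(u - 4)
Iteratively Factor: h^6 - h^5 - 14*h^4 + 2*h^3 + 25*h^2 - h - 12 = (h + 1)*(h^5 - 2*h^4 - 12*h^3 + 14*h^2 + 11*h - 12) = (h - 4)*(h + 1)*(h^4 + 2*h^3 - 4*h^2 - 2*h + 3) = (h - 4)*(h - 1)*(h + 1)*(h^3 + 3*h^2 - h - 3) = (h - 4)*(h - 1)*(h + 1)*(h + 3)*(h^2 - 1) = (h - 4)*(h - 1)^2*(h + 1)*(h + 3)*(h + 1)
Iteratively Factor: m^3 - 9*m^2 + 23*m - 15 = (m - 5)*(m^2 - 4*m + 3) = (m - 5)*(m - 1)*(m - 3)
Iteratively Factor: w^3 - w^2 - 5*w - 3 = (w + 1)*(w^2 - 2*w - 3) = (w - 3)*(w + 1)*(w + 1)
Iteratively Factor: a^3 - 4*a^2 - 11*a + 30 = (a - 2)*(a^2 - 2*a - 15) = (a - 5)*(a - 2)*(a + 3)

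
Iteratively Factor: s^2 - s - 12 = (s + 3)*(s - 4)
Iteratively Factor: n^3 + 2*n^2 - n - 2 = (n - 1)*(n^2 + 3*n + 2) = (n - 1)*(n + 1)*(n + 2)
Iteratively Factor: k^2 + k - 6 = (k + 3)*(k - 2)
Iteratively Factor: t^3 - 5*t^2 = (t)*(t^2 - 5*t) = t^2*(t - 5)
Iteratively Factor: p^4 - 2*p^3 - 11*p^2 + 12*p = (p - 4)*(p^3 + 2*p^2 - 3*p) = p*(p - 4)*(p^2 + 2*p - 3) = p*(p - 4)*(p - 1)*(p + 3)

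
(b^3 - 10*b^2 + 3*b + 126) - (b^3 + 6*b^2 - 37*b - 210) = -16*b^2 + 40*b + 336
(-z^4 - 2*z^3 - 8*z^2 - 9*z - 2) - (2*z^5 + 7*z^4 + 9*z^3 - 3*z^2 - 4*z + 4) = -2*z^5 - 8*z^4 - 11*z^3 - 5*z^2 - 5*z - 6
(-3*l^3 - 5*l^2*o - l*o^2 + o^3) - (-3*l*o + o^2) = -3*l^3 - 5*l^2*o - l*o^2 + 3*l*o + o^3 - o^2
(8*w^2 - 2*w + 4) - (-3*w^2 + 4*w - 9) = 11*w^2 - 6*w + 13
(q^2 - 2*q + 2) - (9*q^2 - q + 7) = -8*q^2 - q - 5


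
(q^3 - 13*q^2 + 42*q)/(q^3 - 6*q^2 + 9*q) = (q^2 - 13*q + 42)/(q^2 - 6*q + 9)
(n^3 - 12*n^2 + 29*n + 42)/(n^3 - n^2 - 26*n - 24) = (n - 7)/(n + 4)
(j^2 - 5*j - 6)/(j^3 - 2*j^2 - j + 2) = (j - 6)/(j^2 - 3*j + 2)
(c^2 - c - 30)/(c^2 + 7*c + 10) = (c - 6)/(c + 2)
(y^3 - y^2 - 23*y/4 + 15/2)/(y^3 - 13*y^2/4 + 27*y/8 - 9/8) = 2*(2*y^2 + y - 10)/(4*y^2 - 7*y + 3)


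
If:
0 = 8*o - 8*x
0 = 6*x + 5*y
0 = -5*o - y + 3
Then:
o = 15/19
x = 15/19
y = -18/19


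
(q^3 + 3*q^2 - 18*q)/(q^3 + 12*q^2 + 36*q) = (q - 3)/(q + 6)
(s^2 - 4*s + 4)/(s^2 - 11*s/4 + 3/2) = 4*(s - 2)/(4*s - 3)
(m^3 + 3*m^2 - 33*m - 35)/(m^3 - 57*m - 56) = (m - 5)/(m - 8)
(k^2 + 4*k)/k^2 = (k + 4)/k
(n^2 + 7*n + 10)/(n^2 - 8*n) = (n^2 + 7*n + 10)/(n*(n - 8))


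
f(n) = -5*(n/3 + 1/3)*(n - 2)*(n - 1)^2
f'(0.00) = -5.00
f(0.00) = 3.33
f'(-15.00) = 25920.00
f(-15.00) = -101546.67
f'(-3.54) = 490.52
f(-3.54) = -483.40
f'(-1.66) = 72.36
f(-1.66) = -28.49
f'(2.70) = -35.87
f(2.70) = -12.48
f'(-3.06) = 336.67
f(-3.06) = -286.36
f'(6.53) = -1243.45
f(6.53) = -1738.57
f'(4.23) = -255.29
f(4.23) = -202.80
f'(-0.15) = -4.14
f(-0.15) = 4.03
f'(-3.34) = 421.87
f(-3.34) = -392.27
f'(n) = -5*(n/3 + 1/3)*(n - 2)*(2*n - 2) - 5*(n/3 + 1/3)*(n - 1)^2 - 5*(n - 2)*(n - 1)^2/3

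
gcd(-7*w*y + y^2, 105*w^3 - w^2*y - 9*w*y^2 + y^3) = -7*w + y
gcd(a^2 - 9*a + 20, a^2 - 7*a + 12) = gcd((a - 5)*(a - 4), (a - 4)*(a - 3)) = a - 4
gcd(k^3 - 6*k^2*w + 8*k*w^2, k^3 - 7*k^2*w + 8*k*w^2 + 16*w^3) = -k + 4*w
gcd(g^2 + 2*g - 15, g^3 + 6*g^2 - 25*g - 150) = g + 5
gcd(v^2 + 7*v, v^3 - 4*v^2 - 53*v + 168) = v + 7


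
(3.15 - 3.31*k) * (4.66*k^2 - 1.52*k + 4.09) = -15.4246*k^3 + 19.7102*k^2 - 18.3259*k + 12.8835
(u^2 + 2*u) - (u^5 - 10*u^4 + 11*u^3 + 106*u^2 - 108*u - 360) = -u^5 + 10*u^4 - 11*u^3 - 105*u^2 + 110*u + 360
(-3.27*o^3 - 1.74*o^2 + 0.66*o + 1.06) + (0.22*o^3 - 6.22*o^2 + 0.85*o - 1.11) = -3.05*o^3 - 7.96*o^2 + 1.51*o - 0.05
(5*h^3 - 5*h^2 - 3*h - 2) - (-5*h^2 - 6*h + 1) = 5*h^3 + 3*h - 3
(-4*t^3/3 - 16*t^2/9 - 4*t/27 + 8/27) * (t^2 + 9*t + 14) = -4*t^5/3 - 124*t^4/9 - 940*t^3/27 - 700*t^2/27 + 16*t/27 + 112/27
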